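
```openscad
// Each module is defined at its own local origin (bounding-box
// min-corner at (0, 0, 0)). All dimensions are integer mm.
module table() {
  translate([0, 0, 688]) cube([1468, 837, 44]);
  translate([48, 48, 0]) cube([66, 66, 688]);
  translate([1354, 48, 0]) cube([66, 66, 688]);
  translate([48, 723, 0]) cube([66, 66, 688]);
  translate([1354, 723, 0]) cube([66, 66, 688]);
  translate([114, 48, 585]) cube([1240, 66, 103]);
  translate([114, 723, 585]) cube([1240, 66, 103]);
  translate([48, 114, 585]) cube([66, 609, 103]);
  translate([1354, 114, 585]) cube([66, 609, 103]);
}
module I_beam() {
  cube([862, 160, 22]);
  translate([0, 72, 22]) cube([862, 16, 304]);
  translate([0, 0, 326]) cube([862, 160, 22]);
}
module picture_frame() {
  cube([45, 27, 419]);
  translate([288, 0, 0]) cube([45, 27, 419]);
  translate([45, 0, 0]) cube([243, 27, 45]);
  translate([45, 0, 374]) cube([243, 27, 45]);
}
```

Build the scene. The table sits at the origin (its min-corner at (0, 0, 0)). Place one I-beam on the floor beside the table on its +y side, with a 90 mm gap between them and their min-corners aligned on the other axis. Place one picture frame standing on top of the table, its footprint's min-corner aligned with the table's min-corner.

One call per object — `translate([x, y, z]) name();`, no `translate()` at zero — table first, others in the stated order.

table();
translate([0, 927, 0]) I_beam();
translate([0, 0, 732]) picture_frame();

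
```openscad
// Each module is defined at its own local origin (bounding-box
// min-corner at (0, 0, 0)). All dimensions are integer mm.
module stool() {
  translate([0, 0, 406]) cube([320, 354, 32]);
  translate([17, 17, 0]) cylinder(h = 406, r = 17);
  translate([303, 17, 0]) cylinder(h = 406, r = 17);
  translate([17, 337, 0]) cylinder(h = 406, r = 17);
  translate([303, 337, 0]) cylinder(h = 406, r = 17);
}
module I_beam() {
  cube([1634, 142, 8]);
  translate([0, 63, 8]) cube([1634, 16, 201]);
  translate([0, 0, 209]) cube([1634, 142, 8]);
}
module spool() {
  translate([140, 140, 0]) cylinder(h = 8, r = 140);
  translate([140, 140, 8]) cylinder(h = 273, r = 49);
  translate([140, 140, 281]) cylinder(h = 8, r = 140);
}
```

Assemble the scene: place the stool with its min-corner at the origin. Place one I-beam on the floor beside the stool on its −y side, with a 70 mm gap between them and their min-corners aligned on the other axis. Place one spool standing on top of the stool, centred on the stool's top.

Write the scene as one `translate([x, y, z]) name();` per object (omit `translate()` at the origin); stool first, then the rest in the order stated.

stool();
translate([0, -212, 0]) I_beam();
translate([20, 37, 438]) spool();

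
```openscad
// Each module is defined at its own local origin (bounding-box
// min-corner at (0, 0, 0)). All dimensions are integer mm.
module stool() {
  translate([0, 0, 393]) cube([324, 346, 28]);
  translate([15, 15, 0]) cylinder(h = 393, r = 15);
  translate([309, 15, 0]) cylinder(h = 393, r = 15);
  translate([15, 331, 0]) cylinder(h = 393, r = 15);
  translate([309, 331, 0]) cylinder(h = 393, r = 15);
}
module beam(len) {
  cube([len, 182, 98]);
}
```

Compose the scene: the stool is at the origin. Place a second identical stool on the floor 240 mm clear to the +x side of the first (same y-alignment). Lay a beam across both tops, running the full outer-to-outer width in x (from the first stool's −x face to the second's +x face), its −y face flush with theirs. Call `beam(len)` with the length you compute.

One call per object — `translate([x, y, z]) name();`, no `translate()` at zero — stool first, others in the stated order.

stool();
translate([564, 0, 0]) stool();
translate([0, 0, 421]) beam(888);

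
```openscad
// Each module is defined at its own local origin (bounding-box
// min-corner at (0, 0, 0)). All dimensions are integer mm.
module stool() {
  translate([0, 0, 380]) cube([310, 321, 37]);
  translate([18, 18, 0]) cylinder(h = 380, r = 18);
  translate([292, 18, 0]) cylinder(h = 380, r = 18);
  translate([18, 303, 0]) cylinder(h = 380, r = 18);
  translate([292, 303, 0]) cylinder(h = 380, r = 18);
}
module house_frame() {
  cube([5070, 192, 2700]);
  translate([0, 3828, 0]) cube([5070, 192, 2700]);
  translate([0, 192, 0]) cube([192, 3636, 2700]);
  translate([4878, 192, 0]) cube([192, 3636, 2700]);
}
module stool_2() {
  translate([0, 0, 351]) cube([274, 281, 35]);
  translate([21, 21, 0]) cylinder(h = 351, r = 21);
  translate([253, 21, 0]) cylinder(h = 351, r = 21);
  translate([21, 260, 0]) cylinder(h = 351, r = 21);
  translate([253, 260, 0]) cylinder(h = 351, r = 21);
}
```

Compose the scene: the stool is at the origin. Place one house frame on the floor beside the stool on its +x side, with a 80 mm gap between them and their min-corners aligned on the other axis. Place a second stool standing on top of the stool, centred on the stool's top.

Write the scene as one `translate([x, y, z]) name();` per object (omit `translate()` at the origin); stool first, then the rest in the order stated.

stool();
translate([390, 0, 0]) house_frame();
translate([18, 20, 417]) stool_2();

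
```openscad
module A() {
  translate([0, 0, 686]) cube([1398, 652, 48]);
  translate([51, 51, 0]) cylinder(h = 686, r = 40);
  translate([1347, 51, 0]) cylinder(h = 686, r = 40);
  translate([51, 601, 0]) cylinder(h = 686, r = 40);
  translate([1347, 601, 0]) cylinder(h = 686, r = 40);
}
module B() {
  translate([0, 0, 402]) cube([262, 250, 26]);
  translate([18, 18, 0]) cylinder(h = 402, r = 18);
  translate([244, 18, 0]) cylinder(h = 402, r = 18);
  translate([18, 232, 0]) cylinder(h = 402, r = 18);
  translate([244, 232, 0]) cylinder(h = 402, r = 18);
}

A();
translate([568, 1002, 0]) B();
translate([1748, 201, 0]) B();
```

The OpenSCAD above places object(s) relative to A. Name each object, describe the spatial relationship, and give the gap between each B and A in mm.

Each stool's nearest face is 350 mm from the table's bounding box.

A is a table. B is a stool. Two stools sit around the table at the +y, +x sides. The gap between each stool and the table is 350 mm.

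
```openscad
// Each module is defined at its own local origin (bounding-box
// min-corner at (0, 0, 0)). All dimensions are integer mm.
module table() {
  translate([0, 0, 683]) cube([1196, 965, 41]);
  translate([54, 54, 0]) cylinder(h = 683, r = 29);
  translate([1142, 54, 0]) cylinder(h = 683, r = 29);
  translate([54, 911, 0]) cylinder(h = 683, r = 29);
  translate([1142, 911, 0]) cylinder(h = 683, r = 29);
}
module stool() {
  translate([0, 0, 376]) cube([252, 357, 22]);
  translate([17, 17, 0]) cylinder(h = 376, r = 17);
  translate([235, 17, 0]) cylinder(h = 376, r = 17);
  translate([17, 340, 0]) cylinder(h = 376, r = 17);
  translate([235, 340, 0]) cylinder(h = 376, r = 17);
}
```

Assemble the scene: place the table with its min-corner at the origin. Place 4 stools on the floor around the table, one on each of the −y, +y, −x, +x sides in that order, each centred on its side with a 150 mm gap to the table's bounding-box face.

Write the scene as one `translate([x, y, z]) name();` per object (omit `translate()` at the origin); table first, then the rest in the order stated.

table();
translate([472, -507, 0]) stool();
translate([472, 1115, 0]) stool();
translate([-402, 304, 0]) stool();
translate([1346, 304, 0]) stool();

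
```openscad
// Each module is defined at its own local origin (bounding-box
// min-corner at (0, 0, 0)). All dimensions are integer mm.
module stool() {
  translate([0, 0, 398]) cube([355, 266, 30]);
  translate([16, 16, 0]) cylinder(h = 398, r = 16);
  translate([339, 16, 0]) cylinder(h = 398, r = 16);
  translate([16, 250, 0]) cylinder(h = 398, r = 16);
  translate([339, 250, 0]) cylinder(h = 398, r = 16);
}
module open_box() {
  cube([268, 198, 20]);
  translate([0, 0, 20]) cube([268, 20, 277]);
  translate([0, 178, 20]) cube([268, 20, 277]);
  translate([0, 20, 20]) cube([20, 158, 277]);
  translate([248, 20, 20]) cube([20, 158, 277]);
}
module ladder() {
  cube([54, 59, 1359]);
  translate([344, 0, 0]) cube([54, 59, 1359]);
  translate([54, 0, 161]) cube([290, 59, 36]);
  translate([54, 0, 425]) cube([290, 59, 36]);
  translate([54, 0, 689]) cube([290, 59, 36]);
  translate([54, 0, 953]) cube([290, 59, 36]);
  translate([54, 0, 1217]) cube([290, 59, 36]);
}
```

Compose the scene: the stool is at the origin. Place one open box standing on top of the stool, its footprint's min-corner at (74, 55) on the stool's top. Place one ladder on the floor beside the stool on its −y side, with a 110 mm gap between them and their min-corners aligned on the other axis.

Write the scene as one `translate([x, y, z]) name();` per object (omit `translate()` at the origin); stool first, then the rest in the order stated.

stool();
translate([74, 55, 428]) open_box();
translate([0, -169, 0]) ladder();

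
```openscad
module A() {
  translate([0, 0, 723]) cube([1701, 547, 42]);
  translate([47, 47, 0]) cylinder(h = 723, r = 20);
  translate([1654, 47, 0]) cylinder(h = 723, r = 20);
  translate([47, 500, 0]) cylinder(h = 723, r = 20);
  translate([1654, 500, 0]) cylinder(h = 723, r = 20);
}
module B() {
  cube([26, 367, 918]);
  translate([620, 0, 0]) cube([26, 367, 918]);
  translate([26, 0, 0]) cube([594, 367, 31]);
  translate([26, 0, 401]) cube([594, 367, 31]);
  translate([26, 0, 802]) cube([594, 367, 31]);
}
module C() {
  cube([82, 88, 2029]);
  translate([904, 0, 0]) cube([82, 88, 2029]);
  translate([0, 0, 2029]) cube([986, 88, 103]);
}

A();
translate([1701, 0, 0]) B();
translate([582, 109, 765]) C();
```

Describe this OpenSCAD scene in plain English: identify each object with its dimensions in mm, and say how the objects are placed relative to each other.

A is a table with a 1701×547 mm rectangular top, 42 mm thick, top surface at z = 765 mm, supported by four round legs of 40 mm diameter, each leg's bounding box inset 27 mm from the nearest pair of top edges, running from the floor.

B is an open bookshelf. Two side panels, each 26 mm thick, 367 mm deep and 918 mm tall, stand 646 mm apart (outside-to-outside). Between them sit 3 shelves, each 31 mm thick and 367 mm deep, spanning the full gap between the sides. The bottom shelf rests on the floor (its underside at z = 0) and the clear gap between one shelf's top and the next shelf's underside is 370 mm.

C is a rectangular door frame: two vertical jambs of 82×88 mm section, 2029 mm tall, with a clear opening 822 mm wide between their inner faces. A header 103 mm tall and 88 mm deep lies on top of the jambs and spans the full outside width.

The bookshelf is against the table's +x side, with their −y faces flush. The door frame is on top of the table.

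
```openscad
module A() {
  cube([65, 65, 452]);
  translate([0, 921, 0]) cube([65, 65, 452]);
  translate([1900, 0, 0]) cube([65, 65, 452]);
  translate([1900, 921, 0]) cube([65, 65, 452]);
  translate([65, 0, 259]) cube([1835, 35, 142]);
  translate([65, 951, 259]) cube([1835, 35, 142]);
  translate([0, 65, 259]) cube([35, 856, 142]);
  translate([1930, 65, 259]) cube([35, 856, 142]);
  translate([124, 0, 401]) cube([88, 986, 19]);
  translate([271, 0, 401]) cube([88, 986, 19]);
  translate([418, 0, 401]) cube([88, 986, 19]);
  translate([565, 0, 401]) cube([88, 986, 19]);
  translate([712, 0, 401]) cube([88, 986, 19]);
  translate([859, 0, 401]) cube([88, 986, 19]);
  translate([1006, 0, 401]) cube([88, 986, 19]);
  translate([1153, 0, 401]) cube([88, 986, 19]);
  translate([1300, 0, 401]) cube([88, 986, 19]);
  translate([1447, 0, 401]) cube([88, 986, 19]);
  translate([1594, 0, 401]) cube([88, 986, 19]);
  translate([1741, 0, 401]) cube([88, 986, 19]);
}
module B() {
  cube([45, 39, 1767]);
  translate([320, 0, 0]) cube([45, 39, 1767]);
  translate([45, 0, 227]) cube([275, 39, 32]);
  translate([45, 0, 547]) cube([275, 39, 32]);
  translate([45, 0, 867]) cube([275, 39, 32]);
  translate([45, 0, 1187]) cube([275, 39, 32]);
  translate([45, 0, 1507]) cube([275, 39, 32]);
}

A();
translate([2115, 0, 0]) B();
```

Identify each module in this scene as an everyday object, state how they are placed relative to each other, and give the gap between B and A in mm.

The ladder's nearest face is 150 mm from the bed frame's +x face.

A is a bed frame. B is a ladder. The ladder is on the floor beside the bed frame on its +x side. The gap between the ladder and the bed frame is 150 mm.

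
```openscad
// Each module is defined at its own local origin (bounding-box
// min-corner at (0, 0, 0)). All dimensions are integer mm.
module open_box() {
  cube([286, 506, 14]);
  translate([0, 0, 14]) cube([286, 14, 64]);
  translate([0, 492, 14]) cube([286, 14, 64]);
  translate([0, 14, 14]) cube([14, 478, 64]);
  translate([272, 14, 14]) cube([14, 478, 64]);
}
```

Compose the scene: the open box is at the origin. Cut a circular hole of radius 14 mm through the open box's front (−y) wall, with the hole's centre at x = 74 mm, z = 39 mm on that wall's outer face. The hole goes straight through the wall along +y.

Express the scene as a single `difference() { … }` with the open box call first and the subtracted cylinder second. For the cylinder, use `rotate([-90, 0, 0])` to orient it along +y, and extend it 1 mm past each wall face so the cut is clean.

difference() {
  open_box();
  translate([74, -1, 39]) rotate([-90, 0, 0]) cylinder(h = 16, r = 14);
}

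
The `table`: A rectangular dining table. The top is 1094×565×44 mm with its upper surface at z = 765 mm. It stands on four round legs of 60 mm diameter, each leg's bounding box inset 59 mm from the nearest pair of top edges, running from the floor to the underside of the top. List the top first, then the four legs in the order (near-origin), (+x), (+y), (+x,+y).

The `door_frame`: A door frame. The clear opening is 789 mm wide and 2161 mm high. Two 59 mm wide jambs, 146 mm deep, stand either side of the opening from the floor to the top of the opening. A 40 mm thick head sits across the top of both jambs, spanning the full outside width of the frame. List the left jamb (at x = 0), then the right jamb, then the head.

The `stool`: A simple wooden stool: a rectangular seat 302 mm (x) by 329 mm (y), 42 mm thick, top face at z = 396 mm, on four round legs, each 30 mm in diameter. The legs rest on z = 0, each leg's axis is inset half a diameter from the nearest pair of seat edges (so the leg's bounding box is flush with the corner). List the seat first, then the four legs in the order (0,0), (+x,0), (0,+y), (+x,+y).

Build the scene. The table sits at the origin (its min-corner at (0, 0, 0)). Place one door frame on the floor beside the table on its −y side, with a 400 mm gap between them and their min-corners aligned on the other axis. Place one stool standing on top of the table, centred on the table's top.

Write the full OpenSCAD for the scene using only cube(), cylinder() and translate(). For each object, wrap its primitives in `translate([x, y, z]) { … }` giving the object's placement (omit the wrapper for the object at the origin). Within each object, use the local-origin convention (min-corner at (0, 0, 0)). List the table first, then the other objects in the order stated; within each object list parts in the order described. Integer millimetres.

translate([0, 0, 721]) cube([1094, 565, 44]);
translate([89, 89, 0]) cylinder(h = 721, r = 30);
translate([1005, 89, 0]) cylinder(h = 721, r = 30);
translate([89, 476, 0]) cylinder(h = 721, r = 30);
translate([1005, 476, 0]) cylinder(h = 721, r = 30);
translate([0, -546, 0]) {
  cube([59, 146, 2161]);
  translate([848, 0, 0]) cube([59, 146, 2161]);
  translate([0, 0, 2161]) cube([907, 146, 40]);
}
translate([396, 118, 765]) {
  translate([0, 0, 354]) cube([302, 329, 42]);
  translate([15, 15, 0]) cylinder(h = 354, r = 15);
  translate([287, 15, 0]) cylinder(h = 354, r = 15);
  translate([15, 314, 0]) cylinder(h = 354, r = 15);
  translate([287, 314, 0]) cylinder(h = 354, r = 15);
}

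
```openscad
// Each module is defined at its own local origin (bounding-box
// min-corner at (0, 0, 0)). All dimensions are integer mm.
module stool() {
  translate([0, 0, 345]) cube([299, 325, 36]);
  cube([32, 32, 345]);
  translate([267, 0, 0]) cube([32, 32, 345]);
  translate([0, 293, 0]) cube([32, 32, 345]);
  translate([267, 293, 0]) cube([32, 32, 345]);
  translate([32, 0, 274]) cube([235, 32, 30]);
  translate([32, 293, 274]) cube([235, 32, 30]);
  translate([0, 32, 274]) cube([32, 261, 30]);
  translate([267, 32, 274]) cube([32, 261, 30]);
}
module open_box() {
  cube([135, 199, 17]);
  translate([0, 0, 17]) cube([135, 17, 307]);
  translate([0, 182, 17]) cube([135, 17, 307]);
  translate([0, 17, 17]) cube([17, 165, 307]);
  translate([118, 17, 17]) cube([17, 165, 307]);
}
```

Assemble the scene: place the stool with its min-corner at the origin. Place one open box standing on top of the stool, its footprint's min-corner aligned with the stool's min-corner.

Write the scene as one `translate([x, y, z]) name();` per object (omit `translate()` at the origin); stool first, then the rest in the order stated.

stool();
translate([0, 0, 381]) open_box();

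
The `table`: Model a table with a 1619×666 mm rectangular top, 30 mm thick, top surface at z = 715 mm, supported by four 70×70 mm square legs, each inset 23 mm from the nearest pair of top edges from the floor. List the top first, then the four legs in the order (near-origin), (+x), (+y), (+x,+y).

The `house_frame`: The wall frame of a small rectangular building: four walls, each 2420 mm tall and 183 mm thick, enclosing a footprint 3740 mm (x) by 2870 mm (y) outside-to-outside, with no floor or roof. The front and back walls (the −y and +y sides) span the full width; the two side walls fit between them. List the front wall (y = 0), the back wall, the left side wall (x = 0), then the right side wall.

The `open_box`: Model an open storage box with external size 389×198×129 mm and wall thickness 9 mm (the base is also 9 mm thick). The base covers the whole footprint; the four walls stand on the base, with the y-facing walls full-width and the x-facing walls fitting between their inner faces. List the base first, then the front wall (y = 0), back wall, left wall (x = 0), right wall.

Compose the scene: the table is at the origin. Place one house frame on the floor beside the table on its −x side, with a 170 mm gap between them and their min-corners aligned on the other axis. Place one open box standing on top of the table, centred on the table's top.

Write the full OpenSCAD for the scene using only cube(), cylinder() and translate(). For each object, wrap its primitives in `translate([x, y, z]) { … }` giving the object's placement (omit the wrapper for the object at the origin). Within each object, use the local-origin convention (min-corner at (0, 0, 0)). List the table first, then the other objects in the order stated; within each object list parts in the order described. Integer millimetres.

translate([0, 0, 685]) cube([1619, 666, 30]);
translate([23, 23, 0]) cube([70, 70, 685]);
translate([1526, 23, 0]) cube([70, 70, 685]);
translate([23, 573, 0]) cube([70, 70, 685]);
translate([1526, 573, 0]) cube([70, 70, 685]);
translate([-3910, 0, 0]) {
  cube([3740, 183, 2420]);
  translate([0, 2687, 0]) cube([3740, 183, 2420]);
  translate([0, 183, 0]) cube([183, 2504, 2420]);
  translate([3557, 183, 0]) cube([183, 2504, 2420]);
}
translate([615, 234, 715]) {
  cube([389, 198, 9]);
  translate([0, 0, 9]) cube([389, 9, 120]);
  translate([0, 189, 9]) cube([389, 9, 120]);
  translate([0, 9, 9]) cube([9, 180, 120]);
  translate([380, 9, 9]) cube([9, 180, 120]);
}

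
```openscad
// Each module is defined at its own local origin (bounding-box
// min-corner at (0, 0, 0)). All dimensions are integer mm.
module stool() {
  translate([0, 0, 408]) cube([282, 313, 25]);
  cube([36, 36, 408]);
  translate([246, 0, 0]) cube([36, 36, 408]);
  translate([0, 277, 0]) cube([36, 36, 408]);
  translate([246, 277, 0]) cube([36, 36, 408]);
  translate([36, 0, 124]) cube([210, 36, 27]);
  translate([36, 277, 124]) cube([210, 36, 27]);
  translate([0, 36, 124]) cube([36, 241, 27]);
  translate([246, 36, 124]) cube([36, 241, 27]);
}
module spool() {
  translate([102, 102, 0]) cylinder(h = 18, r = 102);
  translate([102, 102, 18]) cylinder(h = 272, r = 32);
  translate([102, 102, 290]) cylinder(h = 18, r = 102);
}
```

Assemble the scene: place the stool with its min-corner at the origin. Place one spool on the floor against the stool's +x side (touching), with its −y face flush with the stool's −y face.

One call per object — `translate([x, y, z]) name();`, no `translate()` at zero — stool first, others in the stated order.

stool();
translate([282, 0, 0]) spool();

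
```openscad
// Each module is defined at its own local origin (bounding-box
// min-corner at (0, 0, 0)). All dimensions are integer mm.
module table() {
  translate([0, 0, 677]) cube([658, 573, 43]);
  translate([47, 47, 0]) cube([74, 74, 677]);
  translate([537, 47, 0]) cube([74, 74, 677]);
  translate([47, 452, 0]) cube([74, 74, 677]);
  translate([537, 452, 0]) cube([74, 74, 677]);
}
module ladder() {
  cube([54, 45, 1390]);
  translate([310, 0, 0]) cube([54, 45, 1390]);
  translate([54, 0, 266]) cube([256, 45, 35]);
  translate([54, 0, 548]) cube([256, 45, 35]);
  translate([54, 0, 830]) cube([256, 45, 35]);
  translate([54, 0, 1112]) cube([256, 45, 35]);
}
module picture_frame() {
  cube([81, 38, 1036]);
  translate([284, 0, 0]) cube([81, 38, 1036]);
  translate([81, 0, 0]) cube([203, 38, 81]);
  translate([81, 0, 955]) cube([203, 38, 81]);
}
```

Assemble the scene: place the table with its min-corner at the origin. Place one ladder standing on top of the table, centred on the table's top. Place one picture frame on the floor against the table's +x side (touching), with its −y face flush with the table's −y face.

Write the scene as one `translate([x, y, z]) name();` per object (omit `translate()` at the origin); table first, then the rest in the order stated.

table();
translate([147, 264, 720]) ladder();
translate([658, 0, 0]) picture_frame();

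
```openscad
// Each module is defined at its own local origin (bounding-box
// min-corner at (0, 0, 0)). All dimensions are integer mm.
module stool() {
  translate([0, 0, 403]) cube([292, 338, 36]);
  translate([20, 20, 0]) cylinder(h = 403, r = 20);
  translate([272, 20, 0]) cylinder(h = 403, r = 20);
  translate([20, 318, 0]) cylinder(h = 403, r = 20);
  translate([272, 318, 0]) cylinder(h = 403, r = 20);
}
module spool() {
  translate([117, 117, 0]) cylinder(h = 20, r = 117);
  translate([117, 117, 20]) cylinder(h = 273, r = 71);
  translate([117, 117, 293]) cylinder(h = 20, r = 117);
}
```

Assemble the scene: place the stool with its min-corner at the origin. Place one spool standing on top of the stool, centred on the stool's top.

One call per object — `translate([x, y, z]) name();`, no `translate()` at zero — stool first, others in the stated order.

stool();
translate([29, 52, 439]) spool();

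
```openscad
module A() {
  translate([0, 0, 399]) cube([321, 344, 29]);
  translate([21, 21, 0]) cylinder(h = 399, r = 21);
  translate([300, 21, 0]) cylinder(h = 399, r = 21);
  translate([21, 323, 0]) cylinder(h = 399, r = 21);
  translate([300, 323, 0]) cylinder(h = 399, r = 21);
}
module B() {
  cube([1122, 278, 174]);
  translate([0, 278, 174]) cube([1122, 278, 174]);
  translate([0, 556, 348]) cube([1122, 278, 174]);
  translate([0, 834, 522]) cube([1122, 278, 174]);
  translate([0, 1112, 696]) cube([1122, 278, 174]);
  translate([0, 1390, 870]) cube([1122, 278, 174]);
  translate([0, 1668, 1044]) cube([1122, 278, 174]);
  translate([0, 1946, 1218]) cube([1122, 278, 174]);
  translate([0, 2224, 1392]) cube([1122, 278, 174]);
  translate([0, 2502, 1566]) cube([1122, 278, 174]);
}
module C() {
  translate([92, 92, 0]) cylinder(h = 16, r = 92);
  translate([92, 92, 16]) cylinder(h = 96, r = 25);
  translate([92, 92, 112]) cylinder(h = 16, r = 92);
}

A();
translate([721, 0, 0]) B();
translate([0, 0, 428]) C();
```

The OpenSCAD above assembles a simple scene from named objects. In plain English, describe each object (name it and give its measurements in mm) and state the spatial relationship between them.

A is a simple wooden stool: a rectangular seat 321 mm (x) by 344 mm (y), 29 mm thick, top face at z = 428 mm, on four round legs, each 42 mm in diameter. The legs rest on z = 0, each leg's axis is inset half a diameter from the nearest pair of seat edges (so the leg's bounding box is flush with the corner).

B is a run of 10 identical solid stair steps. Each tread is 1122×278 mm and each step block is 174 mm high. Step 1 rests on the floor; step k is offset from step 1 by (k−1)×278 mm in y and (k−1)×174 mm in z.

C is a spool: two coaxial disc flanges of radius 92 mm and thickness 16 mm, joined by a core cylinder of radius 25 mm and height 96 mm. The lower flange rests on z = 0 and the three cylinders share a vertical axis.

The staircase is on the floor beside the stool on its +x side. The spool is on top of the stool.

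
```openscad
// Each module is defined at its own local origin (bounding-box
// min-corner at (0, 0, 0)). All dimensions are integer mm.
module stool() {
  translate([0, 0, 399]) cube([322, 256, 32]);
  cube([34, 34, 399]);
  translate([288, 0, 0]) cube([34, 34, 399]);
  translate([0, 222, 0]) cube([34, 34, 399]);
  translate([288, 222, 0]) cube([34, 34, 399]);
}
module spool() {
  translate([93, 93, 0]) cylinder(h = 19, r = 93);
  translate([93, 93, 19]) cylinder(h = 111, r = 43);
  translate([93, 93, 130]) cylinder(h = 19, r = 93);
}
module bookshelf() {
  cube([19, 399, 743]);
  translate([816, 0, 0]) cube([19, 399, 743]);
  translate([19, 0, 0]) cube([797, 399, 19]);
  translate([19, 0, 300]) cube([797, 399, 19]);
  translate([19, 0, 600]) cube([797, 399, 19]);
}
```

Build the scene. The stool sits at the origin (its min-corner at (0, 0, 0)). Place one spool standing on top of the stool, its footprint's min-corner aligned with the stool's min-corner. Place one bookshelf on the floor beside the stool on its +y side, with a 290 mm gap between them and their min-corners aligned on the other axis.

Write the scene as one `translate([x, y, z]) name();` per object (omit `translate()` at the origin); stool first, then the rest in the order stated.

stool();
translate([0, 0, 431]) spool();
translate([0, 546, 0]) bookshelf();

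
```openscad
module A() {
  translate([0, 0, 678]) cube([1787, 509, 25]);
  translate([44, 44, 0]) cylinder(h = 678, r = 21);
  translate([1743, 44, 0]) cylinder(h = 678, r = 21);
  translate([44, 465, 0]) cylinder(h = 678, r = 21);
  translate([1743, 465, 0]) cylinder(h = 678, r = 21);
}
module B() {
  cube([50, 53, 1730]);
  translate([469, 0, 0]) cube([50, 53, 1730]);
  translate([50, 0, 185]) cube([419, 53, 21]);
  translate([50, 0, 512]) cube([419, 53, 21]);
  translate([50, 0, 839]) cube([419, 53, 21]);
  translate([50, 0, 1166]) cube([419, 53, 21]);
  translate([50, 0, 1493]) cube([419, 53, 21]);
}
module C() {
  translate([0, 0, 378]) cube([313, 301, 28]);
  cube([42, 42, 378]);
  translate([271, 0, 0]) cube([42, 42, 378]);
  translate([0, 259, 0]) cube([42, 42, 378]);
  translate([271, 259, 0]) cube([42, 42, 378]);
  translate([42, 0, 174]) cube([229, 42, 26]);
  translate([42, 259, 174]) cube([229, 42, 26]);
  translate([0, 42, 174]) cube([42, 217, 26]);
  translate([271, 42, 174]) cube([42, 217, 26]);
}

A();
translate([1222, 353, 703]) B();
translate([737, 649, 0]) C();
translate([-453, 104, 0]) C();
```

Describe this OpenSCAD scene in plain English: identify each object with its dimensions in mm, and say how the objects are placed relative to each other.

A is a rectangular dining table. The top is 1787×509×25 mm with its upper surface at z = 703 mm. It stands on four round legs of 42 mm diameter, each leg's bounding box inset 23 mm from the nearest pair of top edges, running from the floor to the underside of the top.

B is a straight ladder. Two 50×53 mm vertical rails, 1730 mm tall, stand 519 mm apart (outside-to-outside) with their front faces coplanar on the −y side. 5 rungs, each 53 mm deep and 21 mm tall, span between the inner faces of the rails, front faces flush with the rails. The lowest rung's underside is at z = 185 mm and rungs are spaced 327 mm apart (underside to underside).

C is a four-legged stool. The seat is a 313×301×28 mm slab whose top surface is at z = 406 mm; four square legs, each 42×42 mm in cross-section, run from the floor (z = 0) to the underside of the seat, each flush with a corner of the seat. Four stretchers, 42 mm wide and 26 mm tall, connect adjacent legs with their undersides at z = 174 mm, each running between the inner faces of the legs it joins and aligned with the legs' outer faces on the other axis.

The ladder is on top of the table. Two stools sit around the table at the +y, −x sides.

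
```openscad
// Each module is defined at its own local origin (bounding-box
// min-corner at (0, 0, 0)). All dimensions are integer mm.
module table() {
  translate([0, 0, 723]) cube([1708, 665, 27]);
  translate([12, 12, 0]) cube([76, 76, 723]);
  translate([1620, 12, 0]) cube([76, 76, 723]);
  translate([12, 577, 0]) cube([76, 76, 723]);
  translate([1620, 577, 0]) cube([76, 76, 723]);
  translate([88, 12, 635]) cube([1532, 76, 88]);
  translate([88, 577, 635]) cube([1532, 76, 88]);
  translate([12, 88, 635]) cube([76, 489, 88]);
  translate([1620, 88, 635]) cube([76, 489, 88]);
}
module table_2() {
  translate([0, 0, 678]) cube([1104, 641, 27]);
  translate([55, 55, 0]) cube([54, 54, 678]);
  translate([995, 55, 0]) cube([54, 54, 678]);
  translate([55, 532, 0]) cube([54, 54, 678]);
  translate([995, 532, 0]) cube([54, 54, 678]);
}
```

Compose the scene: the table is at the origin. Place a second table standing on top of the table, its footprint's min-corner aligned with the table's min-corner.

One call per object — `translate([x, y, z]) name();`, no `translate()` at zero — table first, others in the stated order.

table();
translate([0, 0, 750]) table_2();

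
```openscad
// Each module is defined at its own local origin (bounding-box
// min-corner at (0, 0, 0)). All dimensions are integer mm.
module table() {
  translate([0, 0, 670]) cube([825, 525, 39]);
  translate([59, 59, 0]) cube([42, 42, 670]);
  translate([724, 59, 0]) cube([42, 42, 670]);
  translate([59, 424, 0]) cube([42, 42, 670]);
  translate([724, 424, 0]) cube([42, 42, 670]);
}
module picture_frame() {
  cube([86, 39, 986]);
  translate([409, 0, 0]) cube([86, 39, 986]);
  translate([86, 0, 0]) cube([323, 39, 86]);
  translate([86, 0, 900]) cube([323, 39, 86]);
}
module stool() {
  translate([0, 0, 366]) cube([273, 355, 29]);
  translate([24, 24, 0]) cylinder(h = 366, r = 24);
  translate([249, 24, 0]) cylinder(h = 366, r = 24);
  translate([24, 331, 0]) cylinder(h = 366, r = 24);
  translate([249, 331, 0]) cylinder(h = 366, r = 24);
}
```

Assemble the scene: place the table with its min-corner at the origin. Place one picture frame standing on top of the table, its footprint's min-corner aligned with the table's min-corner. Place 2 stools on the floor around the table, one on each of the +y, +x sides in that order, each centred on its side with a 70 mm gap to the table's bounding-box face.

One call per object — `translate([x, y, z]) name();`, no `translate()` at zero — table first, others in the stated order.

table();
translate([0, 0, 709]) picture_frame();
translate([276, 595, 0]) stool();
translate([895, 85, 0]) stool();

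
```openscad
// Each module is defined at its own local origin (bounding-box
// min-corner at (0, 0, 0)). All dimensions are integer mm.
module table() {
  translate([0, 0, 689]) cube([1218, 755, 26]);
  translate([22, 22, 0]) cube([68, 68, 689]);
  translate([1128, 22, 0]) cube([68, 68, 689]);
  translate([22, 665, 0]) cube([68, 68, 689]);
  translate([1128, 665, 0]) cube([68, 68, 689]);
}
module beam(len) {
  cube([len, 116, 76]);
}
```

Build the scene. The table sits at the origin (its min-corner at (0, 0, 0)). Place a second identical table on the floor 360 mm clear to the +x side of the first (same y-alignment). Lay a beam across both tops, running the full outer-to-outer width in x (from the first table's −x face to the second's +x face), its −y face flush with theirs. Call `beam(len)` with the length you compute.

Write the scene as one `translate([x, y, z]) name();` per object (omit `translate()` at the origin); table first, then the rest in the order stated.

table();
translate([1578, 0, 0]) table();
translate([0, 0, 715]) beam(2796);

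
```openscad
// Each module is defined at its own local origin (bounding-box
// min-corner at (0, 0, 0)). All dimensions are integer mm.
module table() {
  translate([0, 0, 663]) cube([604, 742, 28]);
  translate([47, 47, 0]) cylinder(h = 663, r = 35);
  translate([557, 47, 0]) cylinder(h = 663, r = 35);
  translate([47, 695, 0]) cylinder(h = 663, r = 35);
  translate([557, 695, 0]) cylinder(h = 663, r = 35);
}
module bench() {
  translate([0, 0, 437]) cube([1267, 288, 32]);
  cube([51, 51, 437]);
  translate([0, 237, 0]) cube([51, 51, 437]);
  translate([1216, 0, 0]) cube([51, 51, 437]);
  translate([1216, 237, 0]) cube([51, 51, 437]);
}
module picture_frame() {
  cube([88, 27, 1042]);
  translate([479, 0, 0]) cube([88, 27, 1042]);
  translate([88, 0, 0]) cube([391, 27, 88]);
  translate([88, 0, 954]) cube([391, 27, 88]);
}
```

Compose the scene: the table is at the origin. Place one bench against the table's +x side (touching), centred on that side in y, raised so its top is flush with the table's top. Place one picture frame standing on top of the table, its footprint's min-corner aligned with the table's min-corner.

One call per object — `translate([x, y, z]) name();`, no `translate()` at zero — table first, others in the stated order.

table();
translate([604, 227, 222]) bench();
translate([0, 0, 691]) picture_frame();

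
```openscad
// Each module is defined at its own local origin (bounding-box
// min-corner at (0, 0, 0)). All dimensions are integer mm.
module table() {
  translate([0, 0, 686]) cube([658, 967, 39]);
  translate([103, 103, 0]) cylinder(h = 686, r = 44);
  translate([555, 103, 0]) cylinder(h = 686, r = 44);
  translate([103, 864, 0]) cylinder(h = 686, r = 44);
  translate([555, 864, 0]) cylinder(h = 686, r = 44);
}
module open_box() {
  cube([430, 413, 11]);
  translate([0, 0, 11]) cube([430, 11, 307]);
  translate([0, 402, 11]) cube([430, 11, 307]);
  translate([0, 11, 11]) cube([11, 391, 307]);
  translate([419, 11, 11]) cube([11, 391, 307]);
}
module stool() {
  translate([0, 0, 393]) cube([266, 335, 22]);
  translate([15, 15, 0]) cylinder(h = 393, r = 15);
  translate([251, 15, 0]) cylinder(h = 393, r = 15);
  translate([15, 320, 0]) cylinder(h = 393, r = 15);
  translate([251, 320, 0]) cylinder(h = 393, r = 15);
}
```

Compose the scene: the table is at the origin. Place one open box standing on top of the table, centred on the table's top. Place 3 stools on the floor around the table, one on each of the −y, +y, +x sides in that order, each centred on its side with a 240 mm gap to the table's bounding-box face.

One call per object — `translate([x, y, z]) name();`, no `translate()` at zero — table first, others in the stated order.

table();
translate([114, 277, 725]) open_box();
translate([196, -575, 0]) stool();
translate([196, 1207, 0]) stool();
translate([898, 316, 0]) stool();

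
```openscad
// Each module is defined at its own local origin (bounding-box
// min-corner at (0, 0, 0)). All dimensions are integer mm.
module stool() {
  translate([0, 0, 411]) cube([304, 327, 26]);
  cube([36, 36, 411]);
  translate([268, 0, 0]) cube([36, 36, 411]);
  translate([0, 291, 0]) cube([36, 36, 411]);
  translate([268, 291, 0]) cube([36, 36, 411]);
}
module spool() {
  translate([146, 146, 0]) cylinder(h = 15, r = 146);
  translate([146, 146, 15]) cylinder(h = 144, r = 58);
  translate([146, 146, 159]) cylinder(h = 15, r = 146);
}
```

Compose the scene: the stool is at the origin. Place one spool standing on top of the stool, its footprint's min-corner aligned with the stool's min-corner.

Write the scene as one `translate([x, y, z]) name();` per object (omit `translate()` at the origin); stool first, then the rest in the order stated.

stool();
translate([0, 0, 437]) spool();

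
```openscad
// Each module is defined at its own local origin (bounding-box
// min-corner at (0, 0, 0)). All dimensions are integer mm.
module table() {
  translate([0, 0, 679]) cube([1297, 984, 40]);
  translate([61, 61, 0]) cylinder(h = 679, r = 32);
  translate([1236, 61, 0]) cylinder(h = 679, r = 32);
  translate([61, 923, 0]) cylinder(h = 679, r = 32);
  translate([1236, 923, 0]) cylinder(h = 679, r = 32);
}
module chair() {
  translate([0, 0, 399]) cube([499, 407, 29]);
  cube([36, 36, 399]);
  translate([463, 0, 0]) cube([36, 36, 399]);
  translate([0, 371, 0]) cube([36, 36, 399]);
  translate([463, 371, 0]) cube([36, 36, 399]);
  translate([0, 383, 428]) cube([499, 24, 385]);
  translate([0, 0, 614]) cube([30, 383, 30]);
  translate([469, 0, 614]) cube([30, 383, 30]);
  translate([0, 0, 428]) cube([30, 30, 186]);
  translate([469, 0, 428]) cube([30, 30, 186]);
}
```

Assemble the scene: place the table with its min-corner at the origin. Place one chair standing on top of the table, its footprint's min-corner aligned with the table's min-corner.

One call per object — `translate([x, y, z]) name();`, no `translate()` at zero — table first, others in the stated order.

table();
translate([0, 0, 719]) chair();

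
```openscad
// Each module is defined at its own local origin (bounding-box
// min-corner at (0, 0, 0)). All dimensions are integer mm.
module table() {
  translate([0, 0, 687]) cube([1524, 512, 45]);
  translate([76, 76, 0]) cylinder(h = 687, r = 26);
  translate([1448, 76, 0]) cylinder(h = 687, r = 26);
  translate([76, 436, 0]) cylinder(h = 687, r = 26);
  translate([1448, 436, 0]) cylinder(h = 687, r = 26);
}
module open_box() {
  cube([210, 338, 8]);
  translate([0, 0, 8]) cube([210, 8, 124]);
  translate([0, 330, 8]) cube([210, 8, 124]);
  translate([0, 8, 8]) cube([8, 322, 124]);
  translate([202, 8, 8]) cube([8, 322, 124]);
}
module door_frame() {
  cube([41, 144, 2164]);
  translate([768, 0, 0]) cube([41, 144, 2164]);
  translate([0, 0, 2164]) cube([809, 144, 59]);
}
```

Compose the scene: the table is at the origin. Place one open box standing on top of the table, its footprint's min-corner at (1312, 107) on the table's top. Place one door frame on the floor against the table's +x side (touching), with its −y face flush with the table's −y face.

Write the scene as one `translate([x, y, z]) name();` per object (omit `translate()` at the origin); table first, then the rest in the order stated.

table();
translate([1312, 107, 732]) open_box();
translate([1524, 0, 0]) door_frame();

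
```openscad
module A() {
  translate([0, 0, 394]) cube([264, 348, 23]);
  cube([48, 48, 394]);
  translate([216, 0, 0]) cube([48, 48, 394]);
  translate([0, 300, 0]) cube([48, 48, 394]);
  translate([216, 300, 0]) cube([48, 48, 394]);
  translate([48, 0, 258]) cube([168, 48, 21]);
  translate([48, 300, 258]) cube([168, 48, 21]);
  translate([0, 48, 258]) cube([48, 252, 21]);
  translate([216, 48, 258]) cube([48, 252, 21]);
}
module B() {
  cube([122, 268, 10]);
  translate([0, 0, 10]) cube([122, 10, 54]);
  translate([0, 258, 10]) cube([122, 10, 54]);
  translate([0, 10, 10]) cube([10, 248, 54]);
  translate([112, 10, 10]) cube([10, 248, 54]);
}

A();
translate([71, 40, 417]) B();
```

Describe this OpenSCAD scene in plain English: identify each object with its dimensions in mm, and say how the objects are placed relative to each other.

A is a four-legged stool. The seat is a 264×348×23 mm slab whose top surface is at z = 417 mm; four square legs, each 48×48 mm in cross-section, run from the floor (z = 0) to the underside of the seat, each flush with a corner of the seat. Four stretchers, 48 mm wide and 21 mm tall, connect adjacent legs with their undersides at z = 258 mm, each running between the inner faces of the legs it joins and aligned with the legs' outer faces on the other axis.

B is an open-topped rectangular box: outside dimensions 122×268×64 mm, with a uniform wall and base thickness of 10 mm. The base is a full 122×268 slab on the floor; four walls sit on top of the base. The front and back walls (the −y and +y sides) span the full width; the two side walls fit between them.

The open box is on top of the stool, centred.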